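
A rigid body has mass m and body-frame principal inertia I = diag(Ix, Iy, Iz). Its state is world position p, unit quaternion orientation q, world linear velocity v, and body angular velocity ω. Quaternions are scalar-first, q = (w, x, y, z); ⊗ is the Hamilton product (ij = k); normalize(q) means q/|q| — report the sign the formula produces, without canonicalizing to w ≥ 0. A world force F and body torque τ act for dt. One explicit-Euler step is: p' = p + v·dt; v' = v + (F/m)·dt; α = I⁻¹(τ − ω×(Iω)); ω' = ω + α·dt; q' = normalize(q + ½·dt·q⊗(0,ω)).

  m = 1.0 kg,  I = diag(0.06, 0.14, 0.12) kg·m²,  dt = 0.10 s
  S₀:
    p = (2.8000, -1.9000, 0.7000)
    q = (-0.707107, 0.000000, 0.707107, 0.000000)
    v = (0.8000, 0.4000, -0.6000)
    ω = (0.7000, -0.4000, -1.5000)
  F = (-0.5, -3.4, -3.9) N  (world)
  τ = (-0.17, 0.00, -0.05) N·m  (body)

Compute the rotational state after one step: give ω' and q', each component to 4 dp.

ω' = (0.4367, -0.4450, -1.5230)
q' = (-0.6905, -0.0775, 0.7186, 0.0282)

α = I⁻¹(τ − ω×Iω) = (-2.6333, -0.4500, -0.2300)
ω' = ω + α·dt = (0.4367, -0.4450, -1.5230)
2q̇ = q⊗(0,ω) = (0.2828428, -1.5556354, 0.2828428, 0.5656856)
updated quaternion q' = (-0.6905, -0.0775, 0.7186, 0.0282)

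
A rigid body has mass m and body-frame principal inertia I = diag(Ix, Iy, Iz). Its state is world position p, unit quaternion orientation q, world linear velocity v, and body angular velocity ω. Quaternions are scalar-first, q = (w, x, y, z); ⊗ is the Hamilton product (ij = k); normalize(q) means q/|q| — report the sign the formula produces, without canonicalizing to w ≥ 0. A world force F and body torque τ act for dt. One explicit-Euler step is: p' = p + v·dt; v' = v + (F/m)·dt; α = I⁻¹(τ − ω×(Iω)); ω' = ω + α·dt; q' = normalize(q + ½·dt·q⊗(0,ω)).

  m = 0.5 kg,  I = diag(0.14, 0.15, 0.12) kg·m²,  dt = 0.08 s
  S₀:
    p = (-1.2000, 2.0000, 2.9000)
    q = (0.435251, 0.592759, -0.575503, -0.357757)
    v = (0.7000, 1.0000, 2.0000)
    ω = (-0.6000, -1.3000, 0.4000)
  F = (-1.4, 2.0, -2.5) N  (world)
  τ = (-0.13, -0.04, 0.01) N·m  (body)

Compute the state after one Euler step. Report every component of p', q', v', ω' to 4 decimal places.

a = F/m = (-2.8000, 4.0000, -5.0000)
p + v·dt = (-1.1440, 2.0800, 3.0600)
new velocity v' = (0.4760, 1.3200, 1.6000)
angular accel α = (-1.0400, -0.2347, 0.0183)
ω + α·dt = (-0.6832, -1.3188, 0.4015)
2q̇ = q⊗(0,ω) = (-0.2493957, -0.9564359, -0.5882757, -0.9417881)
q' = normalize(q + ½dt·q⊗(0,ω)) = (0.4245, 0.5535, -0.5980, -0.3947)

p' = (-1.1440, 2.0800, 3.0600)
q' = (0.4245, 0.5535, -0.5980, -0.3947)
v' = (0.4760, 1.3200, 1.6000)
ω' = (-0.6832, -1.3188, 0.4015)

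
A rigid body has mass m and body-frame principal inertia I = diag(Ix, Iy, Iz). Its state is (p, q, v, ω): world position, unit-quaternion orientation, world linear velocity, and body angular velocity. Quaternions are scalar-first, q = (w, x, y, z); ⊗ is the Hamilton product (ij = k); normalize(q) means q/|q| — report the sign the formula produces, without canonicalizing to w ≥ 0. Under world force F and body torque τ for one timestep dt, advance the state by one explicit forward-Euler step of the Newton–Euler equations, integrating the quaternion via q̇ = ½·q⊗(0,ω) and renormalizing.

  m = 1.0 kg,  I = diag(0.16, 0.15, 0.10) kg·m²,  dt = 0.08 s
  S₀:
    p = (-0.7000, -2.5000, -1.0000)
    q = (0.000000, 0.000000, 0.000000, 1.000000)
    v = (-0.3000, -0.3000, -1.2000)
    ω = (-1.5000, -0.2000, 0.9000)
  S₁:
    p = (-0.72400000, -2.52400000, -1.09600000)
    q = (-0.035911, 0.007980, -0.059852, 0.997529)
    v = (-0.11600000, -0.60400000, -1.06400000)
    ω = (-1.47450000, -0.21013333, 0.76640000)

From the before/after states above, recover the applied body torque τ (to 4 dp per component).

rate change Δω = (0.02550000, -0.01013333, -0.13360000)
precession coupling = (0.0090, -0.0810, -0.0030)
I·α + gyro = (0.0600, -0.1000, -0.1700)

τ = (0.0600, -0.1000, -0.1700)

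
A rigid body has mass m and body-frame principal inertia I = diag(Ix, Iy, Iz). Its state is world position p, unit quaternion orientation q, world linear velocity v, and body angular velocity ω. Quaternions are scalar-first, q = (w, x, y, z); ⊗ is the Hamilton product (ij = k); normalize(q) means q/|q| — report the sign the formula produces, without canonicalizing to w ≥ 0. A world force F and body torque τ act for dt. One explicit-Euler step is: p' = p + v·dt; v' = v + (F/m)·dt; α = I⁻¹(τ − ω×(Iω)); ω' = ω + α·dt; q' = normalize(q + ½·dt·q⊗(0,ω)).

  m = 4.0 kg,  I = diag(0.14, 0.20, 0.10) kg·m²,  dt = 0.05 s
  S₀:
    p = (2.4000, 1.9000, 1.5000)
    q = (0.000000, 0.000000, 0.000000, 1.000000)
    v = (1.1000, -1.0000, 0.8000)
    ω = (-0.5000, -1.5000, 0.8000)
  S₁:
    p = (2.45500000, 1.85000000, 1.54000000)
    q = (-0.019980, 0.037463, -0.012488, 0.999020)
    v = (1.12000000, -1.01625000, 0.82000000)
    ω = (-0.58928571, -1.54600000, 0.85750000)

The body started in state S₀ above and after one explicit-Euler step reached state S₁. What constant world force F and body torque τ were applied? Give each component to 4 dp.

rate change Δω = (-0.08928571, -0.04600000, 0.05750000)
ω₀×(Iω₀) = (0.1200, -0.0160, 0.0450)
I·α + gyro = (-0.1300, -0.2000, 0.1600)
velocity change Δv = (0.02000000, -0.01625000, 0.02000000)
F = m·Δv/dt = (1.6000, -1.3000, 1.6000)

F = (1.6000, -1.3000, 1.6000)
τ = (-0.1300, -0.2000, 0.1600)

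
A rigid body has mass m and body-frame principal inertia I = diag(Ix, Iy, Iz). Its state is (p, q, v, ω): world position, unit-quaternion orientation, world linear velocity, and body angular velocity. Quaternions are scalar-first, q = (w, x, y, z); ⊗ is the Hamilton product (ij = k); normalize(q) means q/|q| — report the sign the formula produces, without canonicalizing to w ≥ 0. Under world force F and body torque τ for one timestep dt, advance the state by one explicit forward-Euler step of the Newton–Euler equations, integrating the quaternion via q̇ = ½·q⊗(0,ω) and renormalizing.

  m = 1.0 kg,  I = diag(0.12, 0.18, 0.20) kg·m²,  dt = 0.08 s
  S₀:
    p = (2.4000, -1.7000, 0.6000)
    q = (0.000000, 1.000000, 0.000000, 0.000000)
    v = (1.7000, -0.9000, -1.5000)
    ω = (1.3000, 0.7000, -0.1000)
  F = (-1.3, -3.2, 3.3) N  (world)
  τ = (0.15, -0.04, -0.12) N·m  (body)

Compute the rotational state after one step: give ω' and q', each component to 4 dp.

ω' = (1.4009, 0.6776, -0.1698)
q' = (-0.0519, 0.9983, 0.0040, 0.0280)

ω×(Iω) gyroscopic = (-0.0014, 0.0104, 0.0546)
(τ − ω×Iω)/I = (1.2617, -0.2800, -0.8730)
new body rate ω' = (1.4009, 0.6776, -0.1698)
Hamilton product q⊗(0,ω) = (-1.3000000, 0.0000000, 0.1000000, 0.7000000)
updated quaternion q' = (-0.0519, 0.9983, 0.0040, 0.0280)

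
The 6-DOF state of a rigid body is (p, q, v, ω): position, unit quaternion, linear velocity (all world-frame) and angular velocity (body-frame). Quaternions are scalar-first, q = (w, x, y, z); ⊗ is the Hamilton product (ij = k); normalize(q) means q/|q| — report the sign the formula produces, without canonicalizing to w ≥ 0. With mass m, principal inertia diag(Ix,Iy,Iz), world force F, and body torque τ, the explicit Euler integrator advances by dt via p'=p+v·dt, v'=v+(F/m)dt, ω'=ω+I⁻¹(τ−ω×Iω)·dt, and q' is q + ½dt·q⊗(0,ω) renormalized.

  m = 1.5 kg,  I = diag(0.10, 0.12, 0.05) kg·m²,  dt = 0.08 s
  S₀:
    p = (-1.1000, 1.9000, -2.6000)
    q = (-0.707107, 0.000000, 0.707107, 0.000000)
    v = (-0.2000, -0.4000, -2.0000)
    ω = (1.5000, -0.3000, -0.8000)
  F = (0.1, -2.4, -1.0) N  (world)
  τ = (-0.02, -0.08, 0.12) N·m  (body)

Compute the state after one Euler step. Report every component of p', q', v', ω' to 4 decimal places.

p' = (-1.1160, 1.8680, -2.7600)
q' = (-0.6970, -0.0649, 0.7139, -0.0198)
v' = (-0.1947, -0.5280, -2.0533)
ω' = (1.4974, -0.3133, -0.5936)

precession coupling ω×(Iω) = (-0.0168, -0.0600, -0.0090)
(τ − ω×Iω)/I = (-0.0320, -0.1667, 2.5800)
ω + α·dt = (1.4974, -0.3133, -0.5936)
2q̇ = q⊗(0,ω) = (0.2121321, -1.6263461, 0.2121321, -0.4949749)
updated quaternion q' = (-0.6970, -0.0649, 0.7139, -0.0198)
a = (0.0667, -1.6000, -0.6667)
p' = p + v·dt = (-1.1160, 1.8680, -2.7600)
v + (F/m)dt = (-0.1947, -0.5280, -2.0533)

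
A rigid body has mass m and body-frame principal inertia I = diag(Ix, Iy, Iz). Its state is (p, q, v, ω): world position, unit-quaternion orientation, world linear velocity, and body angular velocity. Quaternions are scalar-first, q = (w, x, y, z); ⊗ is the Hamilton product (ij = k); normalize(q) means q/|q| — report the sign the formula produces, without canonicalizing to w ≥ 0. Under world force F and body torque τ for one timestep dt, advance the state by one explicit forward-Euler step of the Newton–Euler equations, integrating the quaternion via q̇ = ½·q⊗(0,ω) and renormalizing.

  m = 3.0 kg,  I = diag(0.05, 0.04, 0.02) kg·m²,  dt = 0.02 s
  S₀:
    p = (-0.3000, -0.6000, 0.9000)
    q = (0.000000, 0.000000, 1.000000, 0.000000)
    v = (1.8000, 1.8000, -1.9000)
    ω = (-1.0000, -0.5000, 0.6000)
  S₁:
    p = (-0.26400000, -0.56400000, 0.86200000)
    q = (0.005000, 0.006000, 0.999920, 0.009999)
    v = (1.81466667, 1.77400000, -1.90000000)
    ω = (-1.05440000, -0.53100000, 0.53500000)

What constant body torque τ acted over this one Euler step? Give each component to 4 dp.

ω₁ − ω₀ = (-0.05440000, -0.03100000, -0.06500000)
ω₀×(Iω₀) = (0.0060, -0.0180, -0.0050)
I·α + gyro = (-0.1300, -0.0800, -0.0700)

τ = (-0.1300, -0.0800, -0.0700)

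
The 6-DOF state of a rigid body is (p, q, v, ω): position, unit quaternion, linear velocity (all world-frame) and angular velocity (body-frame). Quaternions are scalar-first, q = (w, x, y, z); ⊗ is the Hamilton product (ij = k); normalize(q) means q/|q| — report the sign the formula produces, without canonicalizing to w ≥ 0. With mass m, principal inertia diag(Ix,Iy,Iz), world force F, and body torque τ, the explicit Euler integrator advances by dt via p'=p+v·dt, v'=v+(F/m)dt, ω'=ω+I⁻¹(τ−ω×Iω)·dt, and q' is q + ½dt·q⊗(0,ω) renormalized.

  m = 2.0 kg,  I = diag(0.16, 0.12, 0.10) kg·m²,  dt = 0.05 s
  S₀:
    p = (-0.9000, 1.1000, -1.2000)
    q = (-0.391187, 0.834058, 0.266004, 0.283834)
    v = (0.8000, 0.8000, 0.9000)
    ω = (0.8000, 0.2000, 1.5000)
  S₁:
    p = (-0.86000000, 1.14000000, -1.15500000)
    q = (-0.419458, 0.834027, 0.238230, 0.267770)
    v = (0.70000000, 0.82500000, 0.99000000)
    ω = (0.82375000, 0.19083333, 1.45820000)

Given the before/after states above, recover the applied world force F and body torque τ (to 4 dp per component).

F = (-4.0000, 1.0000, 3.6000)
τ = (0.0700, 0.0500, -0.0900)

velocity change Δv = (-0.10000000, 0.02500000, 0.09000000)
m·(v₁−v₀)/dt = (-4.0000, 1.0000, 3.6000)
rate change Δω = (0.02375000, -0.00916667, -0.04180000)
precession coupling = (-0.0060, 0.0720, -0.0064)
τ = I·(Δω/dt) + ω₀×(Iω₀) = (0.0700, 0.0500, -0.0900)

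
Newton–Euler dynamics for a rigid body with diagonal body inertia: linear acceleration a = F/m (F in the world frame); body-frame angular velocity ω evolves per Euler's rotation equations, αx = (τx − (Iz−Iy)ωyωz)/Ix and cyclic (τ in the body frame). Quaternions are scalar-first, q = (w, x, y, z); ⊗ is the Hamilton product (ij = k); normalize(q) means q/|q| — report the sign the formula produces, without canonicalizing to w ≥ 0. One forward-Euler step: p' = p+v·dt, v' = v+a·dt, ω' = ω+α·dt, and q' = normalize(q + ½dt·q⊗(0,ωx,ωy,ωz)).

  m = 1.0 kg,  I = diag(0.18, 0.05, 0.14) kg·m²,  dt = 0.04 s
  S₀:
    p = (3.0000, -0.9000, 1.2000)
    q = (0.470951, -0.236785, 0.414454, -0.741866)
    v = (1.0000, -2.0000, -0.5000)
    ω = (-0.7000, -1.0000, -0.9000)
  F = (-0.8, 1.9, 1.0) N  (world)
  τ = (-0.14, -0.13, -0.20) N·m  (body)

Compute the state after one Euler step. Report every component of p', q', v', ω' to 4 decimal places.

p' = p + v·dt = (3.0400, -0.9800, 1.1800)
v' = v + a·dt = (0.9680, -1.9240, -0.4600)
ω×(Iω) gyroscopic = (0.0810, 0.0252, -0.0910)
angular accel α = (-1.2278, -3.1040, -0.7786)
new body rate ω' = (-0.7491, -1.1242, -0.9311)
q⊗(0,ω) = (-0.4189749, -1.4445403, -0.1647513, 0.1030469)
q' = normalize(q + ½dt·q⊗(0,ω)) = (0.4624, -0.2656, 0.4110, -0.7395)

p' = (3.0400, -0.9800, 1.1800)
q' = (0.4624, -0.2656, 0.4110, -0.7395)
v' = (0.9680, -1.9240, -0.4600)
ω' = (-0.7491, -1.1242, -0.9311)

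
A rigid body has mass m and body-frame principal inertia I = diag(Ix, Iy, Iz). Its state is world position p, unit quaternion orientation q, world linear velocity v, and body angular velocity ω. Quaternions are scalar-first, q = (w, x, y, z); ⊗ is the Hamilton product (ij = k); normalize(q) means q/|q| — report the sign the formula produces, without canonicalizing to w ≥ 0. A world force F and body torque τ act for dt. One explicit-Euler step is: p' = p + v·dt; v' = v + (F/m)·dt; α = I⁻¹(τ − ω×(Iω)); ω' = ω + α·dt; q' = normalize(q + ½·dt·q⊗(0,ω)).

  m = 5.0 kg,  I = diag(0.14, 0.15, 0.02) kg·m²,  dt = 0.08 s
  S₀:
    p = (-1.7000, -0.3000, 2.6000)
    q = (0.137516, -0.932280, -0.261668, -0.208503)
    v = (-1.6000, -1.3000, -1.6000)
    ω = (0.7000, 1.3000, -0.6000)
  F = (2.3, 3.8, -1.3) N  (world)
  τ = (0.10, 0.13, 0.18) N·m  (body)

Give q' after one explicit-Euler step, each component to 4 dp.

q' = (0.1719, -0.9095, -0.2822, -0.2524)

q⊗(0,ω) = (0.8676626, 0.5243159, -0.5265493, -1.1113060)
q' = normalize(q + ½dt·q⊗(0,ω)) = (0.1719, -0.9095, -0.2822, -0.2524)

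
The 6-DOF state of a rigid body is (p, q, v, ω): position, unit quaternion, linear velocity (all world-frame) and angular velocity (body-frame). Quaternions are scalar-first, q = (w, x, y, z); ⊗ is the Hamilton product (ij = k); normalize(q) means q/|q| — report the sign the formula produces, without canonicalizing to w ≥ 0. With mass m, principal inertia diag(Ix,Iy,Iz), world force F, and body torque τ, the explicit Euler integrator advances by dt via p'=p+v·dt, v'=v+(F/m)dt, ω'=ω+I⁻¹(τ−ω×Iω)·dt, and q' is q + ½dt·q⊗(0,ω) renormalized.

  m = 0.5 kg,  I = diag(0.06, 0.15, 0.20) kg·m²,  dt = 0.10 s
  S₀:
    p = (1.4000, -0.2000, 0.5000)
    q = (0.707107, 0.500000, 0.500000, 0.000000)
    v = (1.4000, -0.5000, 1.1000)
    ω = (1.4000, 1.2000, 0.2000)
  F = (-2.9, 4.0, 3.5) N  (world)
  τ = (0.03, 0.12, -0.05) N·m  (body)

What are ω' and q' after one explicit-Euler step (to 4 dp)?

precession coupling ω×(Iω) = (0.0120, -0.0392, 0.1512)
angular accel α = (0.3000, 1.0613, -1.0060)
ω + α·dt = (1.4300, 1.3061, 0.0994)
Hamilton product q⊗(0,ω) = (-1.3000000, 1.0899498, 0.7485284, 0.0414214)
q' = normalize(q + ½dt·q⊗(0,ω)) = (0.6394, 0.5521, 0.5351, 0.0021)

ω' = (1.4300, 1.3061, 0.0994)
q' = (0.6394, 0.5521, 0.5351, 0.0021)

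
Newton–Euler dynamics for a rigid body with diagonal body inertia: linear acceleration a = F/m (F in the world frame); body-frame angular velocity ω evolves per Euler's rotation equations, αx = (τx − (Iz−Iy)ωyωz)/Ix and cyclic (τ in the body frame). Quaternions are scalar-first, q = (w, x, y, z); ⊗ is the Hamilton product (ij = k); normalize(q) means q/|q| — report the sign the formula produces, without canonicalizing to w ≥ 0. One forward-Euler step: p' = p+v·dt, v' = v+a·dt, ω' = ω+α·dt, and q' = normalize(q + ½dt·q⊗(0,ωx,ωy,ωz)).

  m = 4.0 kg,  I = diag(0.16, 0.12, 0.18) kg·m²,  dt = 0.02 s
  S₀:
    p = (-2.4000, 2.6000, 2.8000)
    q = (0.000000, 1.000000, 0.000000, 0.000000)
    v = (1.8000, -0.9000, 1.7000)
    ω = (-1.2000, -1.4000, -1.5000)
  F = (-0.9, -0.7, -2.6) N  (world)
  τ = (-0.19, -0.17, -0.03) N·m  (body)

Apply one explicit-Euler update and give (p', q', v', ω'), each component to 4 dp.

p' = (-2.3640, 2.5820, 2.8340)
q' = (0.0120, 0.9997, 0.0150, -0.0140)
v' = (1.7955, -0.9035, 1.6870)
ω' = (-1.2395, -1.4223, -1.4959)

precession coupling ω×(Iω) = (0.1260, -0.0360, -0.0672)
angular accel α = (-1.9750, -1.1167, 0.2067)
ω' = ω + α·dt = (-1.2395, -1.4223, -1.4959)
Hamilton product q⊗(0,ω) = (1.2000000, 0.0000000, 1.5000000, -1.4000000)
q + ½dt·q⊗(0,ω), renormalized = (0.0120, 0.9997, 0.0150, -0.0140)
linear accel F/m = (-0.2250, -0.1750, -0.6500)
new position p' = (-2.3640, 2.5820, 2.8340)
v' = v + a·dt = (1.7955, -0.9035, 1.6870)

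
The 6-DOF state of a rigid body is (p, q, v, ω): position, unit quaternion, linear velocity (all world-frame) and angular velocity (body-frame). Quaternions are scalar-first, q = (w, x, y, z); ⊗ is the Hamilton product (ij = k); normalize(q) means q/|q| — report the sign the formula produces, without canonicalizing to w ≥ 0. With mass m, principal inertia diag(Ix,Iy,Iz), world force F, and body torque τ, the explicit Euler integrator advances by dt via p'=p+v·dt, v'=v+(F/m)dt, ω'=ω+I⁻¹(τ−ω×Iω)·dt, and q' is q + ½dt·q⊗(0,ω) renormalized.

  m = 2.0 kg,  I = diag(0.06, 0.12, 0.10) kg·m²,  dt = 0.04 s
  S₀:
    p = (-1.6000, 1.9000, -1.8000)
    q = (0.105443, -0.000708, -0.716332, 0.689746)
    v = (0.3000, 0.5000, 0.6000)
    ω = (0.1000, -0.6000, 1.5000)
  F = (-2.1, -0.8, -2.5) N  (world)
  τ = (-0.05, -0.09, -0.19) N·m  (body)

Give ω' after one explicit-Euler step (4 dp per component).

ω' = (0.0547, -0.6280, 1.4254)

gyro term ω×Iω = (0.0180, -0.0060, -0.0036)
angular accel α = (-1.1333, -0.7000, -1.8640)
new body rate ω' = (0.0547, -0.6280, 1.4254)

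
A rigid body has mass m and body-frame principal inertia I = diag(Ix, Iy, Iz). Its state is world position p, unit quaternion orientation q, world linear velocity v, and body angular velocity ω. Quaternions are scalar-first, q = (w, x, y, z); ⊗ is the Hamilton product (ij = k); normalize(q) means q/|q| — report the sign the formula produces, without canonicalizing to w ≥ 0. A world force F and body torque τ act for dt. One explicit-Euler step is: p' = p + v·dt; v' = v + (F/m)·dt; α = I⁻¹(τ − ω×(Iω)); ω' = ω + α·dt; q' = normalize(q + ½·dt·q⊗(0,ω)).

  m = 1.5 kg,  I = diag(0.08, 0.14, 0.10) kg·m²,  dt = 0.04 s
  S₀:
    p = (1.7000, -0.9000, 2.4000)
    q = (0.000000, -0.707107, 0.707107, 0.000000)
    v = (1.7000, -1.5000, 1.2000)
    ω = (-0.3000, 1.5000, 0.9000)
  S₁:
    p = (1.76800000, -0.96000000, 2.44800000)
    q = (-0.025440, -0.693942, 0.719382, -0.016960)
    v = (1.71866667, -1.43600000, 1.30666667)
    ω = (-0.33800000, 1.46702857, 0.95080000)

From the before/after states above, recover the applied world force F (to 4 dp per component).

F = (0.7000, 2.4000, 4.0000)

Δv = v₁−v₀ = (0.01866667, 0.06400000, 0.10666667)
applied force F = (0.7000, 2.4000, 4.0000)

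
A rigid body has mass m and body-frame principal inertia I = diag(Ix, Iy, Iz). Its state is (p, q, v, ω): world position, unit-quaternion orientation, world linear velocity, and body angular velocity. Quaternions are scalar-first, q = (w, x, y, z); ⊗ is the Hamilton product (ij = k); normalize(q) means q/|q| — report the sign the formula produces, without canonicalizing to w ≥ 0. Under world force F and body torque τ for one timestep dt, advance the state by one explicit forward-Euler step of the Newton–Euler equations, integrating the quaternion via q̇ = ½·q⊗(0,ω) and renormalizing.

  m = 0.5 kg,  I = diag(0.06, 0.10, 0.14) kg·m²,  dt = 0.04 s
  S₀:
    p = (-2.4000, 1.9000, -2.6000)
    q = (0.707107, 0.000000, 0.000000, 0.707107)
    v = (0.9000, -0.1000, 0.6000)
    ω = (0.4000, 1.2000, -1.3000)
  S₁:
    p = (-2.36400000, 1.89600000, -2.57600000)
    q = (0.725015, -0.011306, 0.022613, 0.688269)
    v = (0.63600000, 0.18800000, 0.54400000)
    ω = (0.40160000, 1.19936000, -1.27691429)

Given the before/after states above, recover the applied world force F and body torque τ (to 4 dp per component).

F = (-3.3000, 3.6000, -0.7000)
τ = (-0.0600, 0.0400, 0.1000)

v₁ − v₀ = (-0.26400000, 0.28800000, -0.05600000)
F = m·Δv/dt = (-3.3000, 3.6000, -0.7000)
rate change Δω = (0.00160000, -0.00064000, 0.02308571)
ω₀×(Iω₀) = (-0.0624, 0.0416, 0.0192)
applied torque τ = (-0.0600, 0.0400, 0.1000)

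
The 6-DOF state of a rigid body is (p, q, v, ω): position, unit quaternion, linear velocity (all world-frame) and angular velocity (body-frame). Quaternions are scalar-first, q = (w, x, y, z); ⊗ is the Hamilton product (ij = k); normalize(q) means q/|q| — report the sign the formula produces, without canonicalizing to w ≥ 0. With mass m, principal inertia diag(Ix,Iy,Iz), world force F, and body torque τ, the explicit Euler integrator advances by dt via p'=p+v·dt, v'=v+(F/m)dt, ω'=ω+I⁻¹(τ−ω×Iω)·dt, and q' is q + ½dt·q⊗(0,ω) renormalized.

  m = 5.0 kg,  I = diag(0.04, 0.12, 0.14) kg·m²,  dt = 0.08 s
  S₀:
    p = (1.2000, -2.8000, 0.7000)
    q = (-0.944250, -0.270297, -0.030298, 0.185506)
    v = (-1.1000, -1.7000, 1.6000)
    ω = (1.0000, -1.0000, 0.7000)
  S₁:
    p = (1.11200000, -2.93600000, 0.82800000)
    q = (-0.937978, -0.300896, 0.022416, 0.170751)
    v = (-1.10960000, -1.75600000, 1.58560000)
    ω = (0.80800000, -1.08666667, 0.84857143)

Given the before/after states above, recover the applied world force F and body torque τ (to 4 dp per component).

F = (-0.6000, -3.5000, -0.9000)
τ = (-0.1100, -0.2000, 0.1800)

v₁ − v₀ = (-0.00960000, -0.05600000, -0.01440000)
m·(v₁−v₀)/dt = (-0.6000, -3.5000, -0.9000)
Δω = ω₁−ω₀ = (-0.19200000, -0.08666667, 0.14857143)
precession coupling = (-0.0140, -0.0700, -0.0800)
applied torque τ = (-0.1100, -0.2000, 0.1800)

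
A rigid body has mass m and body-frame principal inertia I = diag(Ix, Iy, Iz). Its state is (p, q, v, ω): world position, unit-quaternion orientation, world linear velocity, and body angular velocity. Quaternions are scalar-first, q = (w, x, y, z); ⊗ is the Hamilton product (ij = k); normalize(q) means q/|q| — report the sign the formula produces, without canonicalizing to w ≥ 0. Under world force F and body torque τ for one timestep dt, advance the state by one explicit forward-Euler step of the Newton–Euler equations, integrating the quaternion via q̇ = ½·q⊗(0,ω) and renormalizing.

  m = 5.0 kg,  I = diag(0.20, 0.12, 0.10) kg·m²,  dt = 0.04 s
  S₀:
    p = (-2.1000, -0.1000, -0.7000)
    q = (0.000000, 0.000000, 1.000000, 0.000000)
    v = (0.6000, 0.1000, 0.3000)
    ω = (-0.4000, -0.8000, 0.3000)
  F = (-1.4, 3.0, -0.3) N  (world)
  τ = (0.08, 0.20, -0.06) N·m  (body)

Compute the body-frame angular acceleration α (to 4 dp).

gyro term ω×Iω = (0.0048, -0.0120, -0.0256)
(τ − ω×Iω)/I = (0.3760, 1.7667, -0.3440)

α = (0.3760, 1.7667, -0.3440)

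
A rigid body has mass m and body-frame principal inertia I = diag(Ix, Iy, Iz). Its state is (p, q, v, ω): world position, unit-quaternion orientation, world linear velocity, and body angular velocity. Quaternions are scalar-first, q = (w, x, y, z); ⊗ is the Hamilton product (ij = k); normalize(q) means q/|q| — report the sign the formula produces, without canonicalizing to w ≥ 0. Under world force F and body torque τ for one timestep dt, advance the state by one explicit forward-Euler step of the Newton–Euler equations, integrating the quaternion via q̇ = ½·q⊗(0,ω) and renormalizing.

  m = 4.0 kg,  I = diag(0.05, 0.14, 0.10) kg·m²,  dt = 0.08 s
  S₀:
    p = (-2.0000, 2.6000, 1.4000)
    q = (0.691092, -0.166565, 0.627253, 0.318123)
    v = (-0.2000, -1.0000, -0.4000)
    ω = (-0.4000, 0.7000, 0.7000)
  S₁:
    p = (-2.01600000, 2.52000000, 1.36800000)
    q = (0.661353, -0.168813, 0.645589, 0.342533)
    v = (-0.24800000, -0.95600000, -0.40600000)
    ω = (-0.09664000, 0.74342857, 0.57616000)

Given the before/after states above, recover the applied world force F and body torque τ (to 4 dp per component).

F = (-2.4000, 2.2000, -0.3000)
τ = (0.1700, 0.0900, -0.1800)

v₁ − v₀ = (-0.04800000, 0.04400000, -0.00600000)
m·(v₁−v₀)/dt = (-2.4000, 2.2000, -0.3000)
ω₁ − ω₀ = (0.30336000, 0.04342857, -0.12384000)
precession coupling = (-0.0196, 0.0140, -0.0252)
τ = I·(Δω/dt) + ω₀×(Iω₀) = (0.1700, 0.0900, -0.1800)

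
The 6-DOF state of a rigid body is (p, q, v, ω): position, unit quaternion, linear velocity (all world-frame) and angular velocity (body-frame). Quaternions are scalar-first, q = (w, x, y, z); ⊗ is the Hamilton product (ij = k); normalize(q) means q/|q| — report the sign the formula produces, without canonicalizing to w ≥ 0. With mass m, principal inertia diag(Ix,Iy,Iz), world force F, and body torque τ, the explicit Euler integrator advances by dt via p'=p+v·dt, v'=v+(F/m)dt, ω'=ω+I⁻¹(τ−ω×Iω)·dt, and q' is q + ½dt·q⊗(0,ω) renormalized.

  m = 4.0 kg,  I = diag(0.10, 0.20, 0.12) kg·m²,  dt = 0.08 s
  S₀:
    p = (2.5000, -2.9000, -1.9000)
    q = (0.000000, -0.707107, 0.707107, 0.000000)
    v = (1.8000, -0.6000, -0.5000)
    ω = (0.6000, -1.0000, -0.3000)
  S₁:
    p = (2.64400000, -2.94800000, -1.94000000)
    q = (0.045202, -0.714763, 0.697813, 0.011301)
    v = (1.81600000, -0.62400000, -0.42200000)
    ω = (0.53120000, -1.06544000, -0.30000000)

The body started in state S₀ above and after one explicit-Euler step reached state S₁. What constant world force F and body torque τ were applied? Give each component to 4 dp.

F = (0.8000, -1.2000, 3.9000)
τ = (-0.1100, -0.1600, -0.0600)

ω₁ − ω₀ = (-0.06880000, -0.06544000, 0.00000000)
τ = I·(Δω/dt) + ω₀×(Iω₀) = (-0.1100, -0.1600, -0.0600)
velocity change Δv = (0.01600000, -0.02400000, 0.07800000)
F = m·Δv/dt = (0.8000, -1.2000, 3.9000)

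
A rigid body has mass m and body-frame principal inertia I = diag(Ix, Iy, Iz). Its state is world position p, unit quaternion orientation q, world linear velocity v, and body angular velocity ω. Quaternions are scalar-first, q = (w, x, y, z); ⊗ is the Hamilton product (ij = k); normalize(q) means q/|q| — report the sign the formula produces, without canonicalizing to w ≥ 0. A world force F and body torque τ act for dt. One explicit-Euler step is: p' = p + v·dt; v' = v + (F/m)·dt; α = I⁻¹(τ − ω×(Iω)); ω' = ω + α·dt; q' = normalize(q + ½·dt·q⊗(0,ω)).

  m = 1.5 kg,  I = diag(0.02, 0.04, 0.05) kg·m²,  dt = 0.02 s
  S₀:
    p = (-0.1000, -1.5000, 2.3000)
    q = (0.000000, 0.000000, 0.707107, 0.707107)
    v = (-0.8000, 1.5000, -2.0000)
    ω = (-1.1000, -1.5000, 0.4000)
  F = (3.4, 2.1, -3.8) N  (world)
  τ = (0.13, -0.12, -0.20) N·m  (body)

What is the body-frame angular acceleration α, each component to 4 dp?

α = (6.8000, -3.3300, -4.6600)

gyro term ω×Iω = (-0.0060, 0.0132, 0.0330)
α = I⁻¹(τ − ω×Iω) = (6.8000, -3.3300, -4.6600)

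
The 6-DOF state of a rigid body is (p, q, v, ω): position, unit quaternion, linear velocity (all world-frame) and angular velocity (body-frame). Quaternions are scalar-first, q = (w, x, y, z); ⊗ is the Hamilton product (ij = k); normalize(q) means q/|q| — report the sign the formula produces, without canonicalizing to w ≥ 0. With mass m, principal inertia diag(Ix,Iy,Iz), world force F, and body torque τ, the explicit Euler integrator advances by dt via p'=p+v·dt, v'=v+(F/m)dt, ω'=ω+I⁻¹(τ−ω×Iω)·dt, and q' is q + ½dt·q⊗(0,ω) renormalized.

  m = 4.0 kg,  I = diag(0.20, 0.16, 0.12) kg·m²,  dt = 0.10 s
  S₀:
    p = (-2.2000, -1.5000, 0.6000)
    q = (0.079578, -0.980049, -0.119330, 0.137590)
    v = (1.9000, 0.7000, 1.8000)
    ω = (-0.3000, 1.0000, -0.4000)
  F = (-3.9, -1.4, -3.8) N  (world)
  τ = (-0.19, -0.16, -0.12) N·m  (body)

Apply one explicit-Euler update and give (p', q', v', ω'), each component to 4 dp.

ω×(Iω) gyroscopic = (0.0160, 0.0096, 0.0120)
angular accel α = (-1.0300, -1.0600, -1.1000)
ω' = ω + α·dt = (-0.4030, 0.8940, -0.5100)
2q̇ = q⊗(0,ω) = (-0.1196487, -0.1137314, -0.3537186, -1.0476792)
q' = normalize(q + ½dt·q⊗(0,ω)) = (0.0735, -0.9842, -0.1368, 0.0851)
p' = p + v·dt = (-2.0100, -1.4300, 0.7800)
new velocity v' = (1.8025, 0.6650, 1.7050)

p' = (-2.0100, -1.4300, 0.7800)
q' = (0.0735, -0.9842, -0.1368, 0.0851)
v' = (1.8025, 0.6650, 1.7050)
ω' = (-0.4030, 0.8940, -0.5100)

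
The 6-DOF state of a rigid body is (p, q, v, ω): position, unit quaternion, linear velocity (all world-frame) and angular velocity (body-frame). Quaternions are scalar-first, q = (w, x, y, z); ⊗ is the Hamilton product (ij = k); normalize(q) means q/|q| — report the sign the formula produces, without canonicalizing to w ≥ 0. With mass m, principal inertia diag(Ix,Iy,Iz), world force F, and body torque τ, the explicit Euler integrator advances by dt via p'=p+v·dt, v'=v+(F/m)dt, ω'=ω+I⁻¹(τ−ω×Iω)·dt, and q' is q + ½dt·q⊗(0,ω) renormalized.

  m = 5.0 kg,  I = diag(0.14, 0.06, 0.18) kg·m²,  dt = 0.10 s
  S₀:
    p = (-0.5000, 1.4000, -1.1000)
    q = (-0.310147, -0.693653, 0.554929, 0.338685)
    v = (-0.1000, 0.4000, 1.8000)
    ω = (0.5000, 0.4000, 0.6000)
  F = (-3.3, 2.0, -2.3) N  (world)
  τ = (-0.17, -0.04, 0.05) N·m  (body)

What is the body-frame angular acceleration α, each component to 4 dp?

gyro term ω×Iω = (0.0288, -0.0120, -0.0160)
α = I⁻¹(τ − ω×Iω) = (-1.4200, -0.4667, 0.3667)

α = (-1.4200, -0.4667, 0.3667)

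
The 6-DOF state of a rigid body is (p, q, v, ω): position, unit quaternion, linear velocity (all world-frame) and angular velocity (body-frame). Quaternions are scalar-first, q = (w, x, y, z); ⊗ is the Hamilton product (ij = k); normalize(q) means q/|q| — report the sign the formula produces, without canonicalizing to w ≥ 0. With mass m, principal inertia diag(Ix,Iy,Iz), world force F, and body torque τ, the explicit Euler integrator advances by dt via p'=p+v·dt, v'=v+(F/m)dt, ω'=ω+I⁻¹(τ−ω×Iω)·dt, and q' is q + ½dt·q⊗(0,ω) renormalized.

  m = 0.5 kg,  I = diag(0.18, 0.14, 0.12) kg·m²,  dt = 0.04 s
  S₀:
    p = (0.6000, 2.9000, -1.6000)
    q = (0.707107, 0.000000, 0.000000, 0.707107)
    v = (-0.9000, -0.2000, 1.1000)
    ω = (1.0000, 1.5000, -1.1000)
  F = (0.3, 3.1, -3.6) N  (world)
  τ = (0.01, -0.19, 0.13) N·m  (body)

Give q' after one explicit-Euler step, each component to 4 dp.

2q̇ = q⊗(0,ω) = (0.7778177, -0.3535535, 1.7677675, -0.7778177)
updated quaternion q' = (0.7220, -0.0071, 0.0353, 0.6909)

q' = (0.7220, -0.0071, 0.0353, 0.6909)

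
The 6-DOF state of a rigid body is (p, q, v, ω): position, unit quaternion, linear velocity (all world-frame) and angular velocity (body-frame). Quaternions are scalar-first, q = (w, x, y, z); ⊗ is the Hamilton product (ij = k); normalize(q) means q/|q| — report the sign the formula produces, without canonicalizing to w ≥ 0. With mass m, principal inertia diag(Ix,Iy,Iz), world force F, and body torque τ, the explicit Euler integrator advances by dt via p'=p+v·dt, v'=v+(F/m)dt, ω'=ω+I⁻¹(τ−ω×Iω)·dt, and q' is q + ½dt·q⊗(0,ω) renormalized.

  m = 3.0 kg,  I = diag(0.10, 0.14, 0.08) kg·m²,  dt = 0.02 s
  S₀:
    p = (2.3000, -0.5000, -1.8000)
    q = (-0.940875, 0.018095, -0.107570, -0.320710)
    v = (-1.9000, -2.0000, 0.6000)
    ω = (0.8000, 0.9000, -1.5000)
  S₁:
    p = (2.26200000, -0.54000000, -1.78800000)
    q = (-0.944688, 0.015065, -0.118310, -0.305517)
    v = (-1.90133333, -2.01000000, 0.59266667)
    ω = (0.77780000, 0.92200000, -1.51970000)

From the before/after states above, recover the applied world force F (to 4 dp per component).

F = (-0.2000, -1.5000, -1.1000)

velocity change Δv = (-0.00133333, -0.01000000, -0.00733333)
applied force F = (-0.2000, -1.5000, -1.1000)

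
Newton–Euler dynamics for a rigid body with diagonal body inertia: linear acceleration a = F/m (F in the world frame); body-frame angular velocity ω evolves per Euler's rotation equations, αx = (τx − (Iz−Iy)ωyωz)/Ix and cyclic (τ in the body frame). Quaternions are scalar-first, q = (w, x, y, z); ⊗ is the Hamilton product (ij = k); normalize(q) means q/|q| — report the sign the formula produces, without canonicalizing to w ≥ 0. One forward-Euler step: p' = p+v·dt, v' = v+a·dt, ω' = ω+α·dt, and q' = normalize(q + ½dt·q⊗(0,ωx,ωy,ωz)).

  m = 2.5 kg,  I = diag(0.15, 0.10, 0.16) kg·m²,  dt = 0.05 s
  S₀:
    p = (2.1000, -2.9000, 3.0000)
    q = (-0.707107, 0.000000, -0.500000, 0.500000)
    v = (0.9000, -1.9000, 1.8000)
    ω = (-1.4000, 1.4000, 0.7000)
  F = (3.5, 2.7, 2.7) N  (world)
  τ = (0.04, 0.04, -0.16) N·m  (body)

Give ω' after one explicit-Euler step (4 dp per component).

ω' = (-1.4063, 1.4151, 0.6194)

ω×(Iω) gyroscopic = (0.0588, 0.0098, 0.0980)
angular accel α = (-0.1253, 0.3020, -1.6125)
ω + α·dt = (-1.4063, 1.4151, 0.6194)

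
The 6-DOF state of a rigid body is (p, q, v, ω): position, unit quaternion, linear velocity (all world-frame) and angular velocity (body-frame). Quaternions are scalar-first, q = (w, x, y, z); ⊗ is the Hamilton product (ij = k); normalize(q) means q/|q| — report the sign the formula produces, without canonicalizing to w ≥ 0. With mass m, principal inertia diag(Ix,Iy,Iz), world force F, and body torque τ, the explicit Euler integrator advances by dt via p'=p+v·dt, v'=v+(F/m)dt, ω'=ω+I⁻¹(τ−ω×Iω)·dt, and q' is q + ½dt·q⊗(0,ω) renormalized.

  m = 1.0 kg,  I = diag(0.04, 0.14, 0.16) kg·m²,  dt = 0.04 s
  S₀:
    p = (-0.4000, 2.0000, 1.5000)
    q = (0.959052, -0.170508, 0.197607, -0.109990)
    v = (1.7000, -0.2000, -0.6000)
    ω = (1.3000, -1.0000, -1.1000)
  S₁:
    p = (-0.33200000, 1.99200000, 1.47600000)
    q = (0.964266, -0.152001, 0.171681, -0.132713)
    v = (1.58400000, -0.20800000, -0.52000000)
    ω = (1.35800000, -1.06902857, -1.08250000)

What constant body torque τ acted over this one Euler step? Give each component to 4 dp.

τ = (0.0800, -0.0700, -0.0600)

Δω = ω₁−ω₀ = (0.05800000, -0.06902857, 0.01750000)
I·α + gyro = (0.0800, -0.0700, -0.0600)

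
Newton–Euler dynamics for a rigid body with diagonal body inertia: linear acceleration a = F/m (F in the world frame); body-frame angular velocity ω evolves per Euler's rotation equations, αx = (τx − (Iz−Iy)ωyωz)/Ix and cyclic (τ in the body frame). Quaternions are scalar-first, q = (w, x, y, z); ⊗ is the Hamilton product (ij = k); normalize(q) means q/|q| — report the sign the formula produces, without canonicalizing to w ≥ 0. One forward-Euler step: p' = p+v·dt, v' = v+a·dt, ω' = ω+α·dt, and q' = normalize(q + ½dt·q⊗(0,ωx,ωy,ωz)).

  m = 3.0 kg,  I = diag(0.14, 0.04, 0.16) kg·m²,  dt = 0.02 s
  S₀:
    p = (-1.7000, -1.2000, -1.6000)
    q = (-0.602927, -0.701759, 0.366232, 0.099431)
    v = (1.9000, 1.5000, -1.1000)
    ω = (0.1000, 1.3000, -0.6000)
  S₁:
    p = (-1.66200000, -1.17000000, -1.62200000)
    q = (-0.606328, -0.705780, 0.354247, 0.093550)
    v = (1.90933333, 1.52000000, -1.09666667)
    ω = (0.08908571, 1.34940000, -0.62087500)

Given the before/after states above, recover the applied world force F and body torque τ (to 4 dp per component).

rate change Δω = (-0.01091429, 0.04940000, -0.02087500)
ω₀×(Iω₀) = (-0.0936, 0.0012, -0.0130)
τ = I·(Δω/dt) + ω₀×(Iω₀) = (-0.1700, 0.1000, -0.1800)
velocity change Δv = (0.00933333, 0.02000000, 0.00333333)
applied force F = (1.4000, 3.0000, 0.5000)

F = (1.4000, 3.0000, 0.5000)
τ = (-0.1700, 0.1000, -0.1800)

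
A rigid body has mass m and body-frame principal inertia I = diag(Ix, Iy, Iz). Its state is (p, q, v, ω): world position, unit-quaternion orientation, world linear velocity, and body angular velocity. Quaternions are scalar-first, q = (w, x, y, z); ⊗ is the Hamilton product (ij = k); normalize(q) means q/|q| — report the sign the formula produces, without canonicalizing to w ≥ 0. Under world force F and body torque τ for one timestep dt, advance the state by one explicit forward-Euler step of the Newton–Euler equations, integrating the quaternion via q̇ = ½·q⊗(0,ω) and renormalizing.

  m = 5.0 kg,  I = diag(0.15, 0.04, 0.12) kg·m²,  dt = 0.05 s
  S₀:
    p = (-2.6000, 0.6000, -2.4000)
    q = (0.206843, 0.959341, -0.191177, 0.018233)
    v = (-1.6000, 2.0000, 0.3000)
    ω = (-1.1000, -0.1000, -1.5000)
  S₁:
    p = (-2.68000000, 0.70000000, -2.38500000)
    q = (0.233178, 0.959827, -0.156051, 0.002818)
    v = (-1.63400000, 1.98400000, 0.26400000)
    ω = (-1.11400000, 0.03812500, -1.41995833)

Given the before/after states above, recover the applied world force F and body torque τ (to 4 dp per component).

Δω = ω₁−ω₀ = (-0.01400000, 0.13812500, 0.08004167)
gyro term ω₀×Iω₀ = (0.0120, 0.0495, -0.0121)
I·α + gyro = (-0.0300, 0.1600, 0.1800)
v₁ − v₀ = (-0.03400000, -0.01600000, -0.03600000)
applied force F = (-3.4000, -1.6000, -3.6000)

F = (-3.4000, -1.6000, -3.6000)
τ = (-0.0300, 0.1600, 0.1800)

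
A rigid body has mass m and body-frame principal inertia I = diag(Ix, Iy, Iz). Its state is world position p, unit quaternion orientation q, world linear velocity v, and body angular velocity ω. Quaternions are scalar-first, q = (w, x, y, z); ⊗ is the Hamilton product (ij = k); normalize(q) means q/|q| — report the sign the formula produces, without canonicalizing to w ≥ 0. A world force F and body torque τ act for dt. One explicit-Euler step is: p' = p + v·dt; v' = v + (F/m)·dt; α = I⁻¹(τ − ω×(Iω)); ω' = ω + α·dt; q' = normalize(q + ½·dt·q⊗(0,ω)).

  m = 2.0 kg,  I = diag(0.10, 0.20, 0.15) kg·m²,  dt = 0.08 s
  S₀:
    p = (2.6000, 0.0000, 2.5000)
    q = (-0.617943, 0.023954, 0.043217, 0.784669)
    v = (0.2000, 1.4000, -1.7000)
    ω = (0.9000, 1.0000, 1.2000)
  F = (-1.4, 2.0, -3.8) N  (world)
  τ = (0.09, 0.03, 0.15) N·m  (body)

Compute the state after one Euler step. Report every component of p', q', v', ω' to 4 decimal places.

p' = (2.6160, 0.1120, 2.3640)
q' = (-0.6565, -0.0275, 0.0455, 0.7525)
v' = (0.1440, 1.4800, -1.8520)
ω' = (1.0200, 1.0336, 1.2320)

a = (-0.7000, 1.0000, -1.9000)
p + v·dt = (2.6160, 0.1120, 2.3640)
new velocity v' = (0.1440, 1.4800, -1.8520)
gyro term ω×Iω = (-0.0600, -0.0540, 0.0900)
α = I⁻¹(τ − ω×Iω) = (1.5000, 0.4200, 0.4000)
ω' = ω + α·dt = (1.0200, 1.0336, 1.2320)
q⊗(0,ω) = (-1.0063784, -1.2889573, 0.0595143, -0.7564729)
q + ½dt·q⊗(0,ω), renormalized = (-0.6565, -0.0275, 0.0455, 0.7525)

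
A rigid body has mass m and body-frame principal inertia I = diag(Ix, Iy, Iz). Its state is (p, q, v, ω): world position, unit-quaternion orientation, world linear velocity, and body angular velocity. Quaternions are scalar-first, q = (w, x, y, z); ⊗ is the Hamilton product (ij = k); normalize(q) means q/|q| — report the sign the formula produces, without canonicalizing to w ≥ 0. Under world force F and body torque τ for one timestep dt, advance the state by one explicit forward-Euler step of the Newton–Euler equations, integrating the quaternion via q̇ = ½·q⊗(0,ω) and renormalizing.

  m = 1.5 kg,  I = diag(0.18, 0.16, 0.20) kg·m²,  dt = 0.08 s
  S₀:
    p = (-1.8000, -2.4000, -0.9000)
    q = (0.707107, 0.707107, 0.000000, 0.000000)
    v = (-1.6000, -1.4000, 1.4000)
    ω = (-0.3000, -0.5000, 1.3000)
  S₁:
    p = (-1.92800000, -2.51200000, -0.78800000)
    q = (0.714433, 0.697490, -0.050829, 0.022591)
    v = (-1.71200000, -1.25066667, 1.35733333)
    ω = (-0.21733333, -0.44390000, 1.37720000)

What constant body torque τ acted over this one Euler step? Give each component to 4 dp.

τ = (0.1600, 0.1200, 0.1900)

ω₁ − ω₀ = (0.08266667, 0.05610000, 0.07720000)
applied torque τ = (0.1600, 0.1200, 0.1900)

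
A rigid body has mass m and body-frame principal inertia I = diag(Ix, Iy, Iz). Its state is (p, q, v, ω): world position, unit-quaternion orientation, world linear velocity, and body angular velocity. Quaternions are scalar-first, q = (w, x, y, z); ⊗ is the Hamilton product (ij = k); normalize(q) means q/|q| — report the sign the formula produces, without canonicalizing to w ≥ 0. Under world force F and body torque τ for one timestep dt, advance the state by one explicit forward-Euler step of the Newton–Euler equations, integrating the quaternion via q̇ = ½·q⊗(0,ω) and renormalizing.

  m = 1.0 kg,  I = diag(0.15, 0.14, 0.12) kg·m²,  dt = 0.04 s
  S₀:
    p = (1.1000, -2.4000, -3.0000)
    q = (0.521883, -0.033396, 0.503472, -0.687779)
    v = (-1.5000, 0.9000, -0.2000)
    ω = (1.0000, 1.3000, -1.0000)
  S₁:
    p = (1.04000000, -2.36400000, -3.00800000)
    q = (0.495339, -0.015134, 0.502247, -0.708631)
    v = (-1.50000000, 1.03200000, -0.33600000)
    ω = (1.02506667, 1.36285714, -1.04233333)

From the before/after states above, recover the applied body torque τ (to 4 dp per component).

τ = (0.1200, 0.1900, -0.1400)

ω₁ − ω₀ = (0.02506667, 0.06285714, -0.04233333)
ω₀×(Iω₀) = (0.0260, -0.0300, -0.0130)
I·α + gyro = (0.1200, 0.1900, -0.1400)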